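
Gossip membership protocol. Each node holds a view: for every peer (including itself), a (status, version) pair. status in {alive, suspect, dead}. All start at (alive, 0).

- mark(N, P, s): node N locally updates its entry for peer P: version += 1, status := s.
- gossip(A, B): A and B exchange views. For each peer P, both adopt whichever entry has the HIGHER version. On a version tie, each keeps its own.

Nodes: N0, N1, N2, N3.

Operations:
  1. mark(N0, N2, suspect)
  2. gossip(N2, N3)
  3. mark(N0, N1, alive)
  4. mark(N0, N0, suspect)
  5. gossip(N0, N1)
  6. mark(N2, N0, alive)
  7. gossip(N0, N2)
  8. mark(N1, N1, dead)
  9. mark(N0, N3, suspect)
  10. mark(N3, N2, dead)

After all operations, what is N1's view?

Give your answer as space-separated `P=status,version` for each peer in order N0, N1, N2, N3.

Answer: N0=suspect,1 N1=dead,2 N2=suspect,1 N3=alive,0

Derivation:
Op 1: N0 marks N2=suspect -> (suspect,v1)
Op 2: gossip N2<->N3 -> N2.N0=(alive,v0) N2.N1=(alive,v0) N2.N2=(alive,v0) N2.N3=(alive,v0) | N3.N0=(alive,v0) N3.N1=(alive,v0) N3.N2=(alive,v0) N3.N3=(alive,v0)
Op 3: N0 marks N1=alive -> (alive,v1)
Op 4: N0 marks N0=suspect -> (suspect,v1)
Op 5: gossip N0<->N1 -> N0.N0=(suspect,v1) N0.N1=(alive,v1) N0.N2=(suspect,v1) N0.N3=(alive,v0) | N1.N0=(suspect,v1) N1.N1=(alive,v1) N1.N2=(suspect,v1) N1.N3=(alive,v0)
Op 6: N2 marks N0=alive -> (alive,v1)
Op 7: gossip N0<->N2 -> N0.N0=(suspect,v1) N0.N1=(alive,v1) N0.N2=(suspect,v1) N0.N3=(alive,v0) | N2.N0=(alive,v1) N2.N1=(alive,v1) N2.N2=(suspect,v1) N2.N3=(alive,v0)
Op 8: N1 marks N1=dead -> (dead,v2)
Op 9: N0 marks N3=suspect -> (suspect,v1)
Op 10: N3 marks N2=dead -> (dead,v1)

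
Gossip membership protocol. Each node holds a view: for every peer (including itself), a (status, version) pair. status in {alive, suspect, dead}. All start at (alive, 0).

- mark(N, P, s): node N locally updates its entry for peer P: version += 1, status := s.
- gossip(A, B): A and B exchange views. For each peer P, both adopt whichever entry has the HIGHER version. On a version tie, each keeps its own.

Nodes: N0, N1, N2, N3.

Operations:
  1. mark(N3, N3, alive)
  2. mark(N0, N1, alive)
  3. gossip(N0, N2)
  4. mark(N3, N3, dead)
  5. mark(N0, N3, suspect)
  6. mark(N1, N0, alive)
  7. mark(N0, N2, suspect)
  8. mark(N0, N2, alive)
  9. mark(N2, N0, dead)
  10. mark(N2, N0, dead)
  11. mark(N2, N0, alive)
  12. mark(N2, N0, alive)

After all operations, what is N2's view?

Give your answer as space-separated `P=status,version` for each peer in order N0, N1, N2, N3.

Answer: N0=alive,4 N1=alive,1 N2=alive,0 N3=alive,0

Derivation:
Op 1: N3 marks N3=alive -> (alive,v1)
Op 2: N0 marks N1=alive -> (alive,v1)
Op 3: gossip N0<->N2 -> N0.N0=(alive,v0) N0.N1=(alive,v1) N0.N2=(alive,v0) N0.N3=(alive,v0) | N2.N0=(alive,v0) N2.N1=(alive,v1) N2.N2=(alive,v0) N2.N3=(alive,v0)
Op 4: N3 marks N3=dead -> (dead,v2)
Op 5: N0 marks N3=suspect -> (suspect,v1)
Op 6: N1 marks N0=alive -> (alive,v1)
Op 7: N0 marks N2=suspect -> (suspect,v1)
Op 8: N0 marks N2=alive -> (alive,v2)
Op 9: N2 marks N0=dead -> (dead,v1)
Op 10: N2 marks N0=dead -> (dead,v2)
Op 11: N2 marks N0=alive -> (alive,v3)
Op 12: N2 marks N0=alive -> (alive,v4)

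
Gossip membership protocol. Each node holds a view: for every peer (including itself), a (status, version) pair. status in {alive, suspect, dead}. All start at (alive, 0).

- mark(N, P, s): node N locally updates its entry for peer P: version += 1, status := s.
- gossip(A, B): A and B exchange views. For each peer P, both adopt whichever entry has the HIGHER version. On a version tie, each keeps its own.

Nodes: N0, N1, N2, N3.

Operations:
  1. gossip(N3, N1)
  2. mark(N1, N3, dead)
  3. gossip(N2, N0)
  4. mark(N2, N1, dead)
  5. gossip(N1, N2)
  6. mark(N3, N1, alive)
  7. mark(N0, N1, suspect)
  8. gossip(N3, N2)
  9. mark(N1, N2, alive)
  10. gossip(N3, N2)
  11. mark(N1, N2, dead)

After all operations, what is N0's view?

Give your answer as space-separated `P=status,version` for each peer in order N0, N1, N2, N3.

Op 1: gossip N3<->N1 -> N3.N0=(alive,v0) N3.N1=(alive,v0) N3.N2=(alive,v0) N3.N3=(alive,v0) | N1.N0=(alive,v0) N1.N1=(alive,v0) N1.N2=(alive,v0) N1.N3=(alive,v0)
Op 2: N1 marks N3=dead -> (dead,v1)
Op 3: gossip N2<->N0 -> N2.N0=(alive,v0) N2.N1=(alive,v0) N2.N2=(alive,v0) N2.N3=(alive,v0) | N0.N0=(alive,v0) N0.N1=(alive,v0) N0.N2=(alive,v0) N0.N3=(alive,v0)
Op 4: N2 marks N1=dead -> (dead,v1)
Op 5: gossip N1<->N2 -> N1.N0=(alive,v0) N1.N1=(dead,v1) N1.N2=(alive,v0) N1.N3=(dead,v1) | N2.N0=(alive,v0) N2.N1=(dead,v1) N2.N2=(alive,v0) N2.N3=(dead,v1)
Op 6: N3 marks N1=alive -> (alive,v1)
Op 7: N0 marks N1=suspect -> (suspect,v1)
Op 8: gossip N3<->N2 -> N3.N0=(alive,v0) N3.N1=(alive,v1) N3.N2=(alive,v0) N3.N3=(dead,v1) | N2.N0=(alive,v0) N2.N1=(dead,v1) N2.N2=(alive,v0) N2.N3=(dead,v1)
Op 9: N1 marks N2=alive -> (alive,v1)
Op 10: gossip N3<->N2 -> N3.N0=(alive,v0) N3.N1=(alive,v1) N3.N2=(alive,v0) N3.N3=(dead,v1) | N2.N0=(alive,v0) N2.N1=(dead,v1) N2.N2=(alive,v0) N2.N3=(dead,v1)
Op 11: N1 marks N2=dead -> (dead,v2)

Answer: N0=alive,0 N1=suspect,1 N2=alive,0 N3=alive,0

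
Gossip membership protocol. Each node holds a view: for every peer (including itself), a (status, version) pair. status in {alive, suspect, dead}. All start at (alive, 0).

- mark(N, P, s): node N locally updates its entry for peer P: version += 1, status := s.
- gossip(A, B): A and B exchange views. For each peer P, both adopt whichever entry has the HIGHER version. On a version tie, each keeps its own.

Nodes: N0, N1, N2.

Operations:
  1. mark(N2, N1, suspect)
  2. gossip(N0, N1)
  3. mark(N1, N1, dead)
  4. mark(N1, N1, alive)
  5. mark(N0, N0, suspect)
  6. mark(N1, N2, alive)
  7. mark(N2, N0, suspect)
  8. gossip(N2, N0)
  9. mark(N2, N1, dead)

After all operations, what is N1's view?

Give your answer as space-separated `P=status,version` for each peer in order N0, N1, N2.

Op 1: N2 marks N1=suspect -> (suspect,v1)
Op 2: gossip N0<->N1 -> N0.N0=(alive,v0) N0.N1=(alive,v0) N0.N2=(alive,v0) | N1.N0=(alive,v0) N1.N1=(alive,v0) N1.N2=(alive,v0)
Op 3: N1 marks N1=dead -> (dead,v1)
Op 4: N1 marks N1=alive -> (alive,v2)
Op 5: N0 marks N0=suspect -> (suspect,v1)
Op 6: N1 marks N2=alive -> (alive,v1)
Op 7: N2 marks N0=suspect -> (suspect,v1)
Op 8: gossip N2<->N0 -> N2.N0=(suspect,v1) N2.N1=(suspect,v1) N2.N2=(alive,v0) | N0.N0=(suspect,v1) N0.N1=(suspect,v1) N0.N2=(alive,v0)
Op 9: N2 marks N1=dead -> (dead,v2)

Answer: N0=alive,0 N1=alive,2 N2=alive,1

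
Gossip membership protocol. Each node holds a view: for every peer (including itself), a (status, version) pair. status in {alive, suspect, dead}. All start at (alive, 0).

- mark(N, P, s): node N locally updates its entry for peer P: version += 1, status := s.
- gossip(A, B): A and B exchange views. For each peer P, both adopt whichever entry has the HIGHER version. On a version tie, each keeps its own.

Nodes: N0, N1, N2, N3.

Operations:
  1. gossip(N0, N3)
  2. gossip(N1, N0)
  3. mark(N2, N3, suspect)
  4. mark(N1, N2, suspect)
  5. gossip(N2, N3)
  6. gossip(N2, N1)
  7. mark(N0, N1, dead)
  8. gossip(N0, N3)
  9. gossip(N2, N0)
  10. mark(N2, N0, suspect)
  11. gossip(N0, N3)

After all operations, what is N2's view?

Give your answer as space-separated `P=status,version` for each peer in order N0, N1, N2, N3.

Op 1: gossip N0<->N3 -> N0.N0=(alive,v0) N0.N1=(alive,v0) N0.N2=(alive,v0) N0.N3=(alive,v0) | N3.N0=(alive,v0) N3.N1=(alive,v0) N3.N2=(alive,v0) N3.N3=(alive,v0)
Op 2: gossip N1<->N0 -> N1.N0=(alive,v0) N1.N1=(alive,v0) N1.N2=(alive,v0) N1.N3=(alive,v0) | N0.N0=(alive,v0) N0.N1=(alive,v0) N0.N2=(alive,v0) N0.N3=(alive,v0)
Op 3: N2 marks N3=suspect -> (suspect,v1)
Op 4: N1 marks N2=suspect -> (suspect,v1)
Op 5: gossip N2<->N3 -> N2.N0=(alive,v0) N2.N1=(alive,v0) N2.N2=(alive,v0) N2.N3=(suspect,v1) | N3.N0=(alive,v0) N3.N1=(alive,v0) N3.N2=(alive,v0) N3.N3=(suspect,v1)
Op 6: gossip N2<->N1 -> N2.N0=(alive,v0) N2.N1=(alive,v0) N2.N2=(suspect,v1) N2.N3=(suspect,v1) | N1.N0=(alive,v0) N1.N1=(alive,v0) N1.N2=(suspect,v1) N1.N3=(suspect,v1)
Op 7: N0 marks N1=dead -> (dead,v1)
Op 8: gossip N0<->N3 -> N0.N0=(alive,v0) N0.N1=(dead,v1) N0.N2=(alive,v0) N0.N3=(suspect,v1) | N3.N0=(alive,v0) N3.N1=(dead,v1) N3.N2=(alive,v0) N3.N3=(suspect,v1)
Op 9: gossip N2<->N0 -> N2.N0=(alive,v0) N2.N1=(dead,v1) N2.N2=(suspect,v1) N2.N3=(suspect,v1) | N0.N0=(alive,v0) N0.N1=(dead,v1) N0.N2=(suspect,v1) N0.N3=(suspect,v1)
Op 10: N2 marks N0=suspect -> (suspect,v1)
Op 11: gossip N0<->N3 -> N0.N0=(alive,v0) N0.N1=(dead,v1) N0.N2=(suspect,v1) N0.N3=(suspect,v1) | N3.N0=(alive,v0) N3.N1=(dead,v1) N3.N2=(suspect,v1) N3.N3=(suspect,v1)

Answer: N0=suspect,1 N1=dead,1 N2=suspect,1 N3=suspect,1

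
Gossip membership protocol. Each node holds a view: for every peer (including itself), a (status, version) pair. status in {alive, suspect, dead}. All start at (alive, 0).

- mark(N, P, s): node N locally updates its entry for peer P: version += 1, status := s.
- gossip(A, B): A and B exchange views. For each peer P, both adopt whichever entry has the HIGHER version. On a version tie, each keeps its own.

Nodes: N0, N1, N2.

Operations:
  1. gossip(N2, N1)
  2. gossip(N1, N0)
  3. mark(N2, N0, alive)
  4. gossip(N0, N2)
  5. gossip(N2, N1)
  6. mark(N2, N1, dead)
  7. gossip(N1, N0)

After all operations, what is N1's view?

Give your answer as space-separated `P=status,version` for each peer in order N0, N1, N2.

Answer: N0=alive,1 N1=alive,0 N2=alive,0

Derivation:
Op 1: gossip N2<->N1 -> N2.N0=(alive,v0) N2.N1=(alive,v0) N2.N2=(alive,v0) | N1.N0=(alive,v0) N1.N1=(alive,v0) N1.N2=(alive,v0)
Op 2: gossip N1<->N0 -> N1.N0=(alive,v0) N1.N1=(alive,v0) N1.N2=(alive,v0) | N0.N0=(alive,v0) N0.N1=(alive,v0) N0.N2=(alive,v0)
Op 3: N2 marks N0=alive -> (alive,v1)
Op 4: gossip N0<->N2 -> N0.N0=(alive,v1) N0.N1=(alive,v0) N0.N2=(alive,v0) | N2.N0=(alive,v1) N2.N1=(alive,v0) N2.N2=(alive,v0)
Op 5: gossip N2<->N1 -> N2.N0=(alive,v1) N2.N1=(alive,v0) N2.N2=(alive,v0) | N1.N0=(alive,v1) N1.N1=(alive,v0) N1.N2=(alive,v0)
Op 6: N2 marks N1=dead -> (dead,v1)
Op 7: gossip N1<->N0 -> N1.N0=(alive,v1) N1.N1=(alive,v0) N1.N2=(alive,v0) | N0.N0=(alive,v1) N0.N1=(alive,v0) N0.N2=(alive,v0)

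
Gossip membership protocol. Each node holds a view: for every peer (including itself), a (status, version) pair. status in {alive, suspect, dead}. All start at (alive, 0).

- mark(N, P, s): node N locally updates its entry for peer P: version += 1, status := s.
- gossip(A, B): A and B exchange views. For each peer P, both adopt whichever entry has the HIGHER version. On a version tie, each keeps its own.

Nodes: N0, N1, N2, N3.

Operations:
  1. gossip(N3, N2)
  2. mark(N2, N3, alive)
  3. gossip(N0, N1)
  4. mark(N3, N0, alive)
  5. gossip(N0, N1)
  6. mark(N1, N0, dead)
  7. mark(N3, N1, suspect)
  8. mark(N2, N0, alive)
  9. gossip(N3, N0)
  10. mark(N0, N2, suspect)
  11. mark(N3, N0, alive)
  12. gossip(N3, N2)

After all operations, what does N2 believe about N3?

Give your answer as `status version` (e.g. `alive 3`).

Answer: alive 1

Derivation:
Op 1: gossip N3<->N2 -> N3.N0=(alive,v0) N3.N1=(alive,v0) N3.N2=(alive,v0) N3.N3=(alive,v0) | N2.N0=(alive,v0) N2.N1=(alive,v0) N2.N2=(alive,v0) N2.N3=(alive,v0)
Op 2: N2 marks N3=alive -> (alive,v1)
Op 3: gossip N0<->N1 -> N0.N0=(alive,v0) N0.N1=(alive,v0) N0.N2=(alive,v0) N0.N3=(alive,v0) | N1.N0=(alive,v0) N1.N1=(alive,v0) N1.N2=(alive,v0) N1.N3=(alive,v0)
Op 4: N3 marks N0=alive -> (alive,v1)
Op 5: gossip N0<->N1 -> N0.N0=(alive,v0) N0.N1=(alive,v0) N0.N2=(alive,v0) N0.N3=(alive,v0) | N1.N0=(alive,v0) N1.N1=(alive,v0) N1.N2=(alive,v0) N1.N3=(alive,v0)
Op 6: N1 marks N0=dead -> (dead,v1)
Op 7: N3 marks N1=suspect -> (suspect,v1)
Op 8: N2 marks N0=alive -> (alive,v1)
Op 9: gossip N3<->N0 -> N3.N0=(alive,v1) N3.N1=(suspect,v1) N3.N2=(alive,v0) N3.N3=(alive,v0) | N0.N0=(alive,v1) N0.N1=(suspect,v1) N0.N2=(alive,v0) N0.N3=(alive,v0)
Op 10: N0 marks N2=suspect -> (suspect,v1)
Op 11: N3 marks N0=alive -> (alive,v2)
Op 12: gossip N3<->N2 -> N3.N0=(alive,v2) N3.N1=(suspect,v1) N3.N2=(alive,v0) N3.N3=(alive,v1) | N2.N0=(alive,v2) N2.N1=(suspect,v1) N2.N2=(alive,v0) N2.N3=(alive,v1)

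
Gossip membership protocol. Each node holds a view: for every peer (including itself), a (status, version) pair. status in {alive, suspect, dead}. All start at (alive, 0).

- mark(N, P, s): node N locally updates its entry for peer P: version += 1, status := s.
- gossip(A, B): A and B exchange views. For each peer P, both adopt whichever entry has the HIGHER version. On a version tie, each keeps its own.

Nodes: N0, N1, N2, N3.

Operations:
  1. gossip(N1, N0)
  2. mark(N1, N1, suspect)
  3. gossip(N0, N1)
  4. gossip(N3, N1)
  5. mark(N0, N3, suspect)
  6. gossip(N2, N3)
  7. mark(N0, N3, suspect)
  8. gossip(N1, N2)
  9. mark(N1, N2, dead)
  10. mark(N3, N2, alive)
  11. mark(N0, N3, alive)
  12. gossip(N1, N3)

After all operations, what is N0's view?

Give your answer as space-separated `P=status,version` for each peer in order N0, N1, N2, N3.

Answer: N0=alive,0 N1=suspect,1 N2=alive,0 N3=alive,3

Derivation:
Op 1: gossip N1<->N0 -> N1.N0=(alive,v0) N1.N1=(alive,v0) N1.N2=(alive,v0) N1.N3=(alive,v0) | N0.N0=(alive,v0) N0.N1=(alive,v0) N0.N2=(alive,v0) N0.N3=(alive,v0)
Op 2: N1 marks N1=suspect -> (suspect,v1)
Op 3: gossip N0<->N1 -> N0.N0=(alive,v0) N0.N1=(suspect,v1) N0.N2=(alive,v0) N0.N3=(alive,v0) | N1.N0=(alive,v0) N1.N1=(suspect,v1) N1.N2=(alive,v0) N1.N3=(alive,v0)
Op 4: gossip N3<->N1 -> N3.N0=(alive,v0) N3.N1=(suspect,v1) N3.N2=(alive,v0) N3.N3=(alive,v0) | N1.N0=(alive,v0) N1.N1=(suspect,v1) N1.N2=(alive,v0) N1.N3=(alive,v0)
Op 5: N0 marks N3=suspect -> (suspect,v1)
Op 6: gossip N2<->N3 -> N2.N0=(alive,v0) N2.N1=(suspect,v1) N2.N2=(alive,v0) N2.N3=(alive,v0) | N3.N0=(alive,v0) N3.N1=(suspect,v1) N3.N2=(alive,v0) N3.N3=(alive,v0)
Op 7: N0 marks N3=suspect -> (suspect,v2)
Op 8: gossip N1<->N2 -> N1.N0=(alive,v0) N1.N1=(suspect,v1) N1.N2=(alive,v0) N1.N3=(alive,v0) | N2.N0=(alive,v0) N2.N1=(suspect,v1) N2.N2=(alive,v0) N2.N3=(alive,v0)
Op 9: N1 marks N2=dead -> (dead,v1)
Op 10: N3 marks N2=alive -> (alive,v1)
Op 11: N0 marks N3=alive -> (alive,v3)
Op 12: gossip N1<->N3 -> N1.N0=(alive,v0) N1.N1=(suspect,v1) N1.N2=(dead,v1) N1.N3=(alive,v0) | N3.N0=(alive,v0) N3.N1=(suspect,v1) N3.N2=(alive,v1) N3.N3=(alive,v0)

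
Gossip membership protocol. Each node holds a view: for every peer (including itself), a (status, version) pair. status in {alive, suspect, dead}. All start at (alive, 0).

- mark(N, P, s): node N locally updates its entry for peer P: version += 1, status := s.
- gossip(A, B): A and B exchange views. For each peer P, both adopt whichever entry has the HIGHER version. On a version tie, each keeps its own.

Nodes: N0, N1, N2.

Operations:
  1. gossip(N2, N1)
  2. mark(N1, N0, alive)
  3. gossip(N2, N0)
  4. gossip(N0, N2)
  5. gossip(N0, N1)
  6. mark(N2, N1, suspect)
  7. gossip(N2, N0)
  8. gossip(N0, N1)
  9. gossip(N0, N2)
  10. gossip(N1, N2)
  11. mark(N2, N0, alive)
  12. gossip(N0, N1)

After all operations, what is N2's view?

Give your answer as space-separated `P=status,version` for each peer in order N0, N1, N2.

Answer: N0=alive,2 N1=suspect,1 N2=alive,0

Derivation:
Op 1: gossip N2<->N1 -> N2.N0=(alive,v0) N2.N1=(alive,v0) N2.N2=(alive,v0) | N1.N0=(alive,v0) N1.N1=(alive,v0) N1.N2=(alive,v0)
Op 2: N1 marks N0=alive -> (alive,v1)
Op 3: gossip N2<->N0 -> N2.N0=(alive,v0) N2.N1=(alive,v0) N2.N2=(alive,v0) | N0.N0=(alive,v0) N0.N1=(alive,v0) N0.N2=(alive,v0)
Op 4: gossip N0<->N2 -> N0.N0=(alive,v0) N0.N1=(alive,v0) N0.N2=(alive,v0) | N2.N0=(alive,v0) N2.N1=(alive,v0) N2.N2=(alive,v0)
Op 5: gossip N0<->N1 -> N0.N0=(alive,v1) N0.N1=(alive,v0) N0.N2=(alive,v0) | N1.N0=(alive,v1) N1.N1=(alive,v0) N1.N2=(alive,v0)
Op 6: N2 marks N1=suspect -> (suspect,v1)
Op 7: gossip N2<->N0 -> N2.N0=(alive,v1) N2.N1=(suspect,v1) N2.N2=(alive,v0) | N0.N0=(alive,v1) N0.N1=(suspect,v1) N0.N2=(alive,v0)
Op 8: gossip N0<->N1 -> N0.N0=(alive,v1) N0.N1=(suspect,v1) N0.N2=(alive,v0) | N1.N0=(alive,v1) N1.N1=(suspect,v1) N1.N2=(alive,v0)
Op 9: gossip N0<->N2 -> N0.N0=(alive,v1) N0.N1=(suspect,v1) N0.N2=(alive,v0) | N2.N0=(alive,v1) N2.N1=(suspect,v1) N2.N2=(alive,v0)
Op 10: gossip N1<->N2 -> N1.N0=(alive,v1) N1.N1=(suspect,v1) N1.N2=(alive,v0) | N2.N0=(alive,v1) N2.N1=(suspect,v1) N2.N2=(alive,v0)
Op 11: N2 marks N0=alive -> (alive,v2)
Op 12: gossip N0<->N1 -> N0.N0=(alive,v1) N0.N1=(suspect,v1) N0.N2=(alive,v0) | N1.N0=(alive,v1) N1.N1=(suspect,v1) N1.N2=(alive,v0)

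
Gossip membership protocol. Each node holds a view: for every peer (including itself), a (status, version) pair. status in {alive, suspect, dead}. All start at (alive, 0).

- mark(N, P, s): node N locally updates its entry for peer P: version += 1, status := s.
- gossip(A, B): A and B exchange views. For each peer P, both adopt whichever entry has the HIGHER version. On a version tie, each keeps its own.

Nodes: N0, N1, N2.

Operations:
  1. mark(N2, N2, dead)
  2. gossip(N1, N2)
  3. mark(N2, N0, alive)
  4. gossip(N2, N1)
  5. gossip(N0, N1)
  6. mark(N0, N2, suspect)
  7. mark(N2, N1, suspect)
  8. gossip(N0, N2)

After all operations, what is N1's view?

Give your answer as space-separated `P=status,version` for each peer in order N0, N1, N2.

Answer: N0=alive,1 N1=alive,0 N2=dead,1

Derivation:
Op 1: N2 marks N2=dead -> (dead,v1)
Op 2: gossip N1<->N2 -> N1.N0=(alive,v0) N1.N1=(alive,v0) N1.N2=(dead,v1) | N2.N0=(alive,v0) N2.N1=(alive,v0) N2.N2=(dead,v1)
Op 3: N2 marks N0=alive -> (alive,v1)
Op 4: gossip N2<->N1 -> N2.N0=(alive,v1) N2.N1=(alive,v0) N2.N2=(dead,v1) | N1.N0=(alive,v1) N1.N1=(alive,v0) N1.N2=(dead,v1)
Op 5: gossip N0<->N1 -> N0.N0=(alive,v1) N0.N1=(alive,v0) N0.N2=(dead,v1) | N1.N0=(alive,v1) N1.N1=(alive,v0) N1.N2=(dead,v1)
Op 6: N0 marks N2=suspect -> (suspect,v2)
Op 7: N2 marks N1=suspect -> (suspect,v1)
Op 8: gossip N0<->N2 -> N0.N0=(alive,v1) N0.N1=(suspect,v1) N0.N2=(suspect,v2) | N2.N0=(alive,v1) N2.N1=(suspect,v1) N2.N2=(suspect,v2)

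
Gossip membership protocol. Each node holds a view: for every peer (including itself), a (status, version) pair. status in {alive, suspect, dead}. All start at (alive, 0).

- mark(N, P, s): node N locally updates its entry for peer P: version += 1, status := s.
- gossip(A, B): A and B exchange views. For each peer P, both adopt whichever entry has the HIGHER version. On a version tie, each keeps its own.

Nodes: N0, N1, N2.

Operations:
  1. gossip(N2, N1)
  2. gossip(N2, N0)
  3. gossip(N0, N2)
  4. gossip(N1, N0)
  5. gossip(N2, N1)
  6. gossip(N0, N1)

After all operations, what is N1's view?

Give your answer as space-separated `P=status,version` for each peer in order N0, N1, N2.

Op 1: gossip N2<->N1 -> N2.N0=(alive,v0) N2.N1=(alive,v0) N2.N2=(alive,v0) | N1.N0=(alive,v0) N1.N1=(alive,v0) N1.N2=(alive,v0)
Op 2: gossip N2<->N0 -> N2.N0=(alive,v0) N2.N1=(alive,v0) N2.N2=(alive,v0) | N0.N0=(alive,v0) N0.N1=(alive,v0) N0.N2=(alive,v0)
Op 3: gossip N0<->N2 -> N0.N0=(alive,v0) N0.N1=(alive,v0) N0.N2=(alive,v0) | N2.N0=(alive,v0) N2.N1=(alive,v0) N2.N2=(alive,v0)
Op 4: gossip N1<->N0 -> N1.N0=(alive,v0) N1.N1=(alive,v0) N1.N2=(alive,v0) | N0.N0=(alive,v0) N0.N1=(alive,v0) N0.N2=(alive,v0)
Op 5: gossip N2<->N1 -> N2.N0=(alive,v0) N2.N1=(alive,v0) N2.N2=(alive,v0) | N1.N0=(alive,v0) N1.N1=(alive,v0) N1.N2=(alive,v0)
Op 6: gossip N0<->N1 -> N0.N0=(alive,v0) N0.N1=(alive,v0) N0.N2=(alive,v0) | N1.N0=(alive,v0) N1.N1=(alive,v0) N1.N2=(alive,v0)

Answer: N0=alive,0 N1=alive,0 N2=alive,0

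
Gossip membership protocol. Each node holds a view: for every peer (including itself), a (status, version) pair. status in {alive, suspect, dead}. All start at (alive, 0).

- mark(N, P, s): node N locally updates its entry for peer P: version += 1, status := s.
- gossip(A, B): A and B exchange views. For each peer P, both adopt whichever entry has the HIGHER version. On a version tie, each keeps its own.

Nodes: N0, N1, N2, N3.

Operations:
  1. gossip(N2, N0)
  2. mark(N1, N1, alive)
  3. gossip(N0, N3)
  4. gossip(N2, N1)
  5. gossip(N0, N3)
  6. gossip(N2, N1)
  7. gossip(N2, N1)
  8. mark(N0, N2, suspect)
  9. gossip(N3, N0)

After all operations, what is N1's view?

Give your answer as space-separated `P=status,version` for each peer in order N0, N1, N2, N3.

Op 1: gossip N2<->N0 -> N2.N0=(alive,v0) N2.N1=(alive,v0) N2.N2=(alive,v0) N2.N3=(alive,v0) | N0.N0=(alive,v0) N0.N1=(alive,v0) N0.N2=(alive,v0) N0.N3=(alive,v0)
Op 2: N1 marks N1=alive -> (alive,v1)
Op 3: gossip N0<->N3 -> N0.N0=(alive,v0) N0.N1=(alive,v0) N0.N2=(alive,v0) N0.N3=(alive,v0) | N3.N0=(alive,v0) N3.N1=(alive,v0) N3.N2=(alive,v0) N3.N3=(alive,v0)
Op 4: gossip N2<->N1 -> N2.N0=(alive,v0) N2.N1=(alive,v1) N2.N2=(alive,v0) N2.N3=(alive,v0) | N1.N0=(alive,v0) N1.N1=(alive,v1) N1.N2=(alive,v0) N1.N3=(alive,v0)
Op 5: gossip N0<->N3 -> N0.N0=(alive,v0) N0.N1=(alive,v0) N0.N2=(alive,v0) N0.N3=(alive,v0) | N3.N0=(alive,v0) N3.N1=(alive,v0) N3.N2=(alive,v0) N3.N3=(alive,v0)
Op 6: gossip N2<->N1 -> N2.N0=(alive,v0) N2.N1=(alive,v1) N2.N2=(alive,v0) N2.N3=(alive,v0) | N1.N0=(alive,v0) N1.N1=(alive,v1) N1.N2=(alive,v0) N1.N3=(alive,v0)
Op 7: gossip N2<->N1 -> N2.N0=(alive,v0) N2.N1=(alive,v1) N2.N2=(alive,v0) N2.N3=(alive,v0) | N1.N0=(alive,v0) N1.N1=(alive,v1) N1.N2=(alive,v0) N1.N3=(alive,v0)
Op 8: N0 marks N2=suspect -> (suspect,v1)
Op 9: gossip N3<->N0 -> N3.N0=(alive,v0) N3.N1=(alive,v0) N3.N2=(suspect,v1) N3.N3=(alive,v0) | N0.N0=(alive,v0) N0.N1=(alive,v0) N0.N2=(suspect,v1) N0.N3=(alive,v0)

Answer: N0=alive,0 N1=alive,1 N2=alive,0 N3=alive,0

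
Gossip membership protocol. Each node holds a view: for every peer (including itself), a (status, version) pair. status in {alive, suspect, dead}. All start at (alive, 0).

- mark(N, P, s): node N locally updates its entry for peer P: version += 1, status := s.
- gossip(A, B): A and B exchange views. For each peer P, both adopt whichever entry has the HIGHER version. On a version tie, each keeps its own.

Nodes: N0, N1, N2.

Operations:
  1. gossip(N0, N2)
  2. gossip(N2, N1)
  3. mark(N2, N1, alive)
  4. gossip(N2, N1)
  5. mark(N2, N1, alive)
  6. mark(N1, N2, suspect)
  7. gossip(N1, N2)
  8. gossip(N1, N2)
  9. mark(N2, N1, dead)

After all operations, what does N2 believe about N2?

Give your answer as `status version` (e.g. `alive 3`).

Op 1: gossip N0<->N2 -> N0.N0=(alive,v0) N0.N1=(alive,v0) N0.N2=(alive,v0) | N2.N0=(alive,v0) N2.N1=(alive,v0) N2.N2=(alive,v0)
Op 2: gossip N2<->N1 -> N2.N0=(alive,v0) N2.N1=(alive,v0) N2.N2=(alive,v0) | N1.N0=(alive,v0) N1.N1=(alive,v0) N1.N2=(alive,v0)
Op 3: N2 marks N1=alive -> (alive,v1)
Op 4: gossip N2<->N1 -> N2.N0=(alive,v0) N2.N1=(alive,v1) N2.N2=(alive,v0) | N1.N0=(alive,v0) N1.N1=(alive,v1) N1.N2=(alive,v0)
Op 5: N2 marks N1=alive -> (alive,v2)
Op 6: N1 marks N2=suspect -> (suspect,v1)
Op 7: gossip N1<->N2 -> N1.N0=(alive,v0) N1.N1=(alive,v2) N1.N2=(suspect,v1) | N2.N0=(alive,v0) N2.N1=(alive,v2) N2.N2=(suspect,v1)
Op 8: gossip N1<->N2 -> N1.N0=(alive,v0) N1.N1=(alive,v2) N1.N2=(suspect,v1) | N2.N0=(alive,v0) N2.N1=(alive,v2) N2.N2=(suspect,v1)
Op 9: N2 marks N1=dead -> (dead,v3)

Answer: suspect 1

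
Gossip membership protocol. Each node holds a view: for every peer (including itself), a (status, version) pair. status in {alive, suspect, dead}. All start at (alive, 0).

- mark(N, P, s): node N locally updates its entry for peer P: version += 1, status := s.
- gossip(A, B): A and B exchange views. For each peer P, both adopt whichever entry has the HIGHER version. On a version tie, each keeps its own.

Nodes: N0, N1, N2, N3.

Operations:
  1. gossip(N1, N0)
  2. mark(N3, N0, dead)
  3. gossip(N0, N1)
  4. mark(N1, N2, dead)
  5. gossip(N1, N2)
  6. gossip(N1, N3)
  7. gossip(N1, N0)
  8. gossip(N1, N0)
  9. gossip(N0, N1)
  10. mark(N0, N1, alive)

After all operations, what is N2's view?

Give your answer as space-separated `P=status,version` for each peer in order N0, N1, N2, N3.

Answer: N0=alive,0 N1=alive,0 N2=dead,1 N3=alive,0

Derivation:
Op 1: gossip N1<->N0 -> N1.N0=(alive,v0) N1.N1=(alive,v0) N1.N2=(alive,v0) N1.N3=(alive,v0) | N0.N0=(alive,v0) N0.N1=(alive,v0) N0.N2=(alive,v0) N0.N3=(alive,v0)
Op 2: N3 marks N0=dead -> (dead,v1)
Op 3: gossip N0<->N1 -> N0.N0=(alive,v0) N0.N1=(alive,v0) N0.N2=(alive,v0) N0.N3=(alive,v0) | N1.N0=(alive,v0) N1.N1=(alive,v0) N1.N2=(alive,v0) N1.N3=(alive,v0)
Op 4: N1 marks N2=dead -> (dead,v1)
Op 5: gossip N1<->N2 -> N1.N0=(alive,v0) N1.N1=(alive,v0) N1.N2=(dead,v1) N1.N3=(alive,v0) | N2.N0=(alive,v0) N2.N1=(alive,v0) N2.N2=(dead,v1) N2.N3=(alive,v0)
Op 6: gossip N1<->N3 -> N1.N0=(dead,v1) N1.N1=(alive,v0) N1.N2=(dead,v1) N1.N3=(alive,v0) | N3.N0=(dead,v1) N3.N1=(alive,v0) N3.N2=(dead,v1) N3.N3=(alive,v0)
Op 7: gossip N1<->N0 -> N1.N0=(dead,v1) N1.N1=(alive,v0) N1.N2=(dead,v1) N1.N3=(alive,v0) | N0.N0=(dead,v1) N0.N1=(alive,v0) N0.N2=(dead,v1) N0.N3=(alive,v0)
Op 8: gossip N1<->N0 -> N1.N0=(dead,v1) N1.N1=(alive,v0) N1.N2=(dead,v1) N1.N3=(alive,v0) | N0.N0=(dead,v1) N0.N1=(alive,v0) N0.N2=(dead,v1) N0.N3=(alive,v0)
Op 9: gossip N0<->N1 -> N0.N0=(dead,v1) N0.N1=(alive,v0) N0.N2=(dead,v1) N0.N3=(alive,v0) | N1.N0=(dead,v1) N1.N1=(alive,v0) N1.N2=(dead,v1) N1.N3=(alive,v0)
Op 10: N0 marks N1=alive -> (alive,v1)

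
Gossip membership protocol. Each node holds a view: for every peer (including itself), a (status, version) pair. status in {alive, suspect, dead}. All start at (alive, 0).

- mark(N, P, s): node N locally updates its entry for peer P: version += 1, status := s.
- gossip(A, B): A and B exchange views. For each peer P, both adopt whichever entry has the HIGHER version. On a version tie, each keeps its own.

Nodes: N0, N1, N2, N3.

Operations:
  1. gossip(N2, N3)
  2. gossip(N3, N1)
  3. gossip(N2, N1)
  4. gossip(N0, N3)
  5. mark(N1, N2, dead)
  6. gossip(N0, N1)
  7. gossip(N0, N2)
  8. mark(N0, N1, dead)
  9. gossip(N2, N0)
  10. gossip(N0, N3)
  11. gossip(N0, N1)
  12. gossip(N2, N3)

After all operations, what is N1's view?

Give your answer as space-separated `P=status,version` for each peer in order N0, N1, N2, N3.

Answer: N0=alive,0 N1=dead,1 N2=dead,1 N3=alive,0

Derivation:
Op 1: gossip N2<->N3 -> N2.N0=(alive,v0) N2.N1=(alive,v0) N2.N2=(alive,v0) N2.N3=(alive,v0) | N3.N0=(alive,v0) N3.N1=(alive,v0) N3.N2=(alive,v0) N3.N3=(alive,v0)
Op 2: gossip N3<->N1 -> N3.N0=(alive,v0) N3.N1=(alive,v0) N3.N2=(alive,v0) N3.N3=(alive,v0) | N1.N0=(alive,v0) N1.N1=(alive,v0) N1.N2=(alive,v0) N1.N3=(alive,v0)
Op 3: gossip N2<->N1 -> N2.N0=(alive,v0) N2.N1=(alive,v0) N2.N2=(alive,v0) N2.N3=(alive,v0) | N1.N0=(alive,v0) N1.N1=(alive,v0) N1.N2=(alive,v0) N1.N3=(alive,v0)
Op 4: gossip N0<->N3 -> N0.N0=(alive,v0) N0.N1=(alive,v0) N0.N2=(alive,v0) N0.N3=(alive,v0) | N3.N0=(alive,v0) N3.N1=(alive,v0) N3.N2=(alive,v0) N3.N3=(alive,v0)
Op 5: N1 marks N2=dead -> (dead,v1)
Op 6: gossip N0<->N1 -> N0.N0=(alive,v0) N0.N1=(alive,v0) N0.N2=(dead,v1) N0.N3=(alive,v0) | N1.N0=(alive,v0) N1.N1=(alive,v0) N1.N2=(dead,v1) N1.N3=(alive,v0)
Op 7: gossip N0<->N2 -> N0.N0=(alive,v0) N0.N1=(alive,v0) N0.N2=(dead,v1) N0.N3=(alive,v0) | N2.N0=(alive,v0) N2.N1=(alive,v0) N2.N2=(dead,v1) N2.N3=(alive,v0)
Op 8: N0 marks N1=dead -> (dead,v1)
Op 9: gossip N2<->N0 -> N2.N0=(alive,v0) N2.N1=(dead,v1) N2.N2=(dead,v1) N2.N3=(alive,v0) | N0.N0=(alive,v0) N0.N1=(dead,v1) N0.N2=(dead,v1) N0.N3=(alive,v0)
Op 10: gossip N0<->N3 -> N0.N0=(alive,v0) N0.N1=(dead,v1) N0.N2=(dead,v1) N0.N3=(alive,v0) | N3.N0=(alive,v0) N3.N1=(dead,v1) N3.N2=(dead,v1) N3.N3=(alive,v0)
Op 11: gossip N0<->N1 -> N0.N0=(alive,v0) N0.N1=(dead,v1) N0.N2=(dead,v1) N0.N3=(alive,v0) | N1.N0=(alive,v0) N1.N1=(dead,v1) N1.N2=(dead,v1) N1.N3=(alive,v0)
Op 12: gossip N2<->N3 -> N2.N0=(alive,v0) N2.N1=(dead,v1) N2.N2=(dead,v1) N2.N3=(alive,v0) | N3.N0=(alive,v0) N3.N1=(dead,v1) N3.N2=(dead,v1) N3.N3=(alive,v0)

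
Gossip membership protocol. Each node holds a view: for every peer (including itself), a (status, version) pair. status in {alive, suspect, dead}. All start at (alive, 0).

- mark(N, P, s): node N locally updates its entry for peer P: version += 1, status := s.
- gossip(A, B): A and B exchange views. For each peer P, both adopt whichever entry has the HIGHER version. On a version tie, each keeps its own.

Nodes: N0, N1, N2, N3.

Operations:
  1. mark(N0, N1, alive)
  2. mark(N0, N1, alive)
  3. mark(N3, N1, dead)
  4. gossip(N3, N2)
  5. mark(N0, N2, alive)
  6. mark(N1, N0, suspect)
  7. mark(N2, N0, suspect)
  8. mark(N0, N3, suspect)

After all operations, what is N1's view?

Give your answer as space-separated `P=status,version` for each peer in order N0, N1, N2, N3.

Op 1: N0 marks N1=alive -> (alive,v1)
Op 2: N0 marks N1=alive -> (alive,v2)
Op 3: N3 marks N1=dead -> (dead,v1)
Op 4: gossip N3<->N2 -> N3.N0=(alive,v0) N3.N1=(dead,v1) N3.N2=(alive,v0) N3.N3=(alive,v0) | N2.N0=(alive,v0) N2.N1=(dead,v1) N2.N2=(alive,v0) N2.N3=(alive,v0)
Op 5: N0 marks N2=alive -> (alive,v1)
Op 6: N1 marks N0=suspect -> (suspect,v1)
Op 7: N2 marks N0=suspect -> (suspect,v1)
Op 8: N0 marks N3=suspect -> (suspect,v1)

Answer: N0=suspect,1 N1=alive,0 N2=alive,0 N3=alive,0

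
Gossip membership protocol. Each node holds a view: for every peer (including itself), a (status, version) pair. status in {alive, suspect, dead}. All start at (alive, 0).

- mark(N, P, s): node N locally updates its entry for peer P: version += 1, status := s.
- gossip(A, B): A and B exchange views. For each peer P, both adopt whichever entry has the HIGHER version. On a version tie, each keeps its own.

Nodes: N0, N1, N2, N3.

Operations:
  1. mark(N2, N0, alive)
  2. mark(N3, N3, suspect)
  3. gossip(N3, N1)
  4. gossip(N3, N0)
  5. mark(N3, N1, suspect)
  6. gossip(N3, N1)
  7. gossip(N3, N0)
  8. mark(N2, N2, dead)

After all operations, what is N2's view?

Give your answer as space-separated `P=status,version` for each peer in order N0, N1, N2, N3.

Op 1: N2 marks N0=alive -> (alive,v1)
Op 2: N3 marks N3=suspect -> (suspect,v1)
Op 3: gossip N3<->N1 -> N3.N0=(alive,v0) N3.N1=(alive,v0) N3.N2=(alive,v0) N3.N3=(suspect,v1) | N1.N0=(alive,v0) N1.N1=(alive,v0) N1.N2=(alive,v0) N1.N3=(suspect,v1)
Op 4: gossip N3<->N0 -> N3.N0=(alive,v0) N3.N1=(alive,v0) N3.N2=(alive,v0) N3.N3=(suspect,v1) | N0.N0=(alive,v0) N0.N1=(alive,v0) N0.N2=(alive,v0) N0.N3=(suspect,v1)
Op 5: N3 marks N1=suspect -> (suspect,v1)
Op 6: gossip N3<->N1 -> N3.N0=(alive,v0) N3.N1=(suspect,v1) N3.N2=(alive,v0) N3.N3=(suspect,v1) | N1.N0=(alive,v0) N1.N1=(suspect,v1) N1.N2=(alive,v0) N1.N3=(suspect,v1)
Op 7: gossip N3<->N0 -> N3.N0=(alive,v0) N3.N1=(suspect,v1) N3.N2=(alive,v0) N3.N3=(suspect,v1) | N0.N0=(alive,v0) N0.N1=(suspect,v1) N0.N2=(alive,v0) N0.N3=(suspect,v1)
Op 8: N2 marks N2=dead -> (dead,v1)

Answer: N0=alive,1 N1=alive,0 N2=dead,1 N3=alive,0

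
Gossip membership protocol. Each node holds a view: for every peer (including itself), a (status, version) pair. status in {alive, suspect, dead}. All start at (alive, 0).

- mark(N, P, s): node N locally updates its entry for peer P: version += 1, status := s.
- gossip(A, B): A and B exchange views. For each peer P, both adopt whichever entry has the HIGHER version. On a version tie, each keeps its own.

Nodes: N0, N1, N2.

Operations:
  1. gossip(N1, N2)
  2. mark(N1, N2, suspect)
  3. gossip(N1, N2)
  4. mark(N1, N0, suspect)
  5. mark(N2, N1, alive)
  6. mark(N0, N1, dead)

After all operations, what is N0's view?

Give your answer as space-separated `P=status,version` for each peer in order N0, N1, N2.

Answer: N0=alive,0 N1=dead,1 N2=alive,0

Derivation:
Op 1: gossip N1<->N2 -> N1.N0=(alive,v0) N1.N1=(alive,v0) N1.N2=(alive,v0) | N2.N0=(alive,v0) N2.N1=(alive,v0) N2.N2=(alive,v0)
Op 2: N1 marks N2=suspect -> (suspect,v1)
Op 3: gossip N1<->N2 -> N1.N0=(alive,v0) N1.N1=(alive,v0) N1.N2=(suspect,v1) | N2.N0=(alive,v0) N2.N1=(alive,v0) N2.N2=(suspect,v1)
Op 4: N1 marks N0=suspect -> (suspect,v1)
Op 5: N2 marks N1=alive -> (alive,v1)
Op 6: N0 marks N1=dead -> (dead,v1)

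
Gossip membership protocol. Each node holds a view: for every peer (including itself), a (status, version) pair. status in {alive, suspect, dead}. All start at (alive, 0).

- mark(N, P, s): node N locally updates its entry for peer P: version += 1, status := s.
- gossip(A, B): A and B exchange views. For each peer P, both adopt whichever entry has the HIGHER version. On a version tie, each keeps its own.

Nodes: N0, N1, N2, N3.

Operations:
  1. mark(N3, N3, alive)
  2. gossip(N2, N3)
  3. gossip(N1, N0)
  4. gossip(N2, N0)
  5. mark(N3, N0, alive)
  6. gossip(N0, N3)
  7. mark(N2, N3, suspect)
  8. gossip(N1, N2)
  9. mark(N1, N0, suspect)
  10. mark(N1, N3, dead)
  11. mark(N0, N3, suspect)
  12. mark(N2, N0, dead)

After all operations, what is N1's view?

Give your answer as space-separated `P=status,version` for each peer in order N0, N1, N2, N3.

Answer: N0=suspect,1 N1=alive,0 N2=alive,0 N3=dead,3

Derivation:
Op 1: N3 marks N3=alive -> (alive,v1)
Op 2: gossip N2<->N3 -> N2.N0=(alive,v0) N2.N1=(alive,v0) N2.N2=(alive,v0) N2.N3=(alive,v1) | N3.N0=(alive,v0) N3.N1=(alive,v0) N3.N2=(alive,v0) N3.N3=(alive,v1)
Op 3: gossip N1<->N0 -> N1.N0=(alive,v0) N1.N1=(alive,v0) N1.N2=(alive,v0) N1.N3=(alive,v0) | N0.N0=(alive,v0) N0.N1=(alive,v0) N0.N2=(alive,v0) N0.N3=(alive,v0)
Op 4: gossip N2<->N0 -> N2.N0=(alive,v0) N2.N1=(alive,v0) N2.N2=(alive,v0) N2.N3=(alive,v1) | N0.N0=(alive,v0) N0.N1=(alive,v0) N0.N2=(alive,v0) N0.N3=(alive,v1)
Op 5: N3 marks N0=alive -> (alive,v1)
Op 6: gossip N0<->N3 -> N0.N0=(alive,v1) N0.N1=(alive,v0) N0.N2=(alive,v0) N0.N3=(alive,v1) | N3.N0=(alive,v1) N3.N1=(alive,v0) N3.N2=(alive,v0) N3.N3=(alive,v1)
Op 7: N2 marks N3=suspect -> (suspect,v2)
Op 8: gossip N1<->N2 -> N1.N0=(alive,v0) N1.N1=(alive,v0) N1.N2=(alive,v0) N1.N3=(suspect,v2) | N2.N0=(alive,v0) N2.N1=(alive,v0) N2.N2=(alive,v0) N2.N3=(suspect,v2)
Op 9: N1 marks N0=suspect -> (suspect,v1)
Op 10: N1 marks N3=dead -> (dead,v3)
Op 11: N0 marks N3=suspect -> (suspect,v2)
Op 12: N2 marks N0=dead -> (dead,v1)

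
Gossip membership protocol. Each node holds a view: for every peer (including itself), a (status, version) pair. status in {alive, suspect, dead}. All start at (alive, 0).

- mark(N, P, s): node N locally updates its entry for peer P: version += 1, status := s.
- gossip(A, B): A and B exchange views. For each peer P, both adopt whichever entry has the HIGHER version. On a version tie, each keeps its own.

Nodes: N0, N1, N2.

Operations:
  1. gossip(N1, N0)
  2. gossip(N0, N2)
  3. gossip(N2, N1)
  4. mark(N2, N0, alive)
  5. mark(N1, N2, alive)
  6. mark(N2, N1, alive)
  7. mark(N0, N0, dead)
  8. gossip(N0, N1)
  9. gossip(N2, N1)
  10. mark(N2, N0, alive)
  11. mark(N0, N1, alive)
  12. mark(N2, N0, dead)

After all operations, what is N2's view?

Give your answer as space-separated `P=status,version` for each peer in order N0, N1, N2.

Op 1: gossip N1<->N0 -> N1.N0=(alive,v0) N1.N1=(alive,v0) N1.N2=(alive,v0) | N0.N0=(alive,v0) N0.N1=(alive,v0) N0.N2=(alive,v0)
Op 2: gossip N0<->N2 -> N0.N0=(alive,v0) N0.N1=(alive,v0) N0.N2=(alive,v0) | N2.N0=(alive,v0) N2.N1=(alive,v0) N2.N2=(alive,v0)
Op 3: gossip N2<->N1 -> N2.N0=(alive,v0) N2.N1=(alive,v0) N2.N2=(alive,v0) | N1.N0=(alive,v0) N1.N1=(alive,v0) N1.N2=(alive,v0)
Op 4: N2 marks N0=alive -> (alive,v1)
Op 5: N1 marks N2=alive -> (alive,v1)
Op 6: N2 marks N1=alive -> (alive,v1)
Op 7: N0 marks N0=dead -> (dead,v1)
Op 8: gossip N0<->N1 -> N0.N0=(dead,v1) N0.N1=(alive,v0) N0.N2=(alive,v1) | N1.N0=(dead,v1) N1.N1=(alive,v0) N1.N2=(alive,v1)
Op 9: gossip N2<->N1 -> N2.N0=(alive,v1) N2.N1=(alive,v1) N2.N2=(alive,v1) | N1.N0=(dead,v1) N1.N1=(alive,v1) N1.N2=(alive,v1)
Op 10: N2 marks N0=alive -> (alive,v2)
Op 11: N0 marks N1=alive -> (alive,v1)
Op 12: N2 marks N0=dead -> (dead,v3)

Answer: N0=dead,3 N1=alive,1 N2=alive,1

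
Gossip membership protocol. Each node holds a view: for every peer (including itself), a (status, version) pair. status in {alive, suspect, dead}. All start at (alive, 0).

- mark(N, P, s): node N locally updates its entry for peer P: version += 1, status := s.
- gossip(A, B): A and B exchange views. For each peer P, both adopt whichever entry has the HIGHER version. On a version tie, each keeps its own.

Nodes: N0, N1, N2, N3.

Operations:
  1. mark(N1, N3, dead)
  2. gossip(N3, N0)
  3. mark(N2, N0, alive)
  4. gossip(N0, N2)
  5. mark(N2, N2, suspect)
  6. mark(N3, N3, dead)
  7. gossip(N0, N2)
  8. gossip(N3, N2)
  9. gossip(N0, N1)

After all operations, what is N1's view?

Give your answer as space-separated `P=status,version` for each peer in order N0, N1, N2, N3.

Answer: N0=alive,1 N1=alive,0 N2=suspect,1 N3=dead,1

Derivation:
Op 1: N1 marks N3=dead -> (dead,v1)
Op 2: gossip N3<->N0 -> N3.N0=(alive,v0) N3.N1=(alive,v0) N3.N2=(alive,v0) N3.N3=(alive,v0) | N0.N0=(alive,v0) N0.N1=(alive,v0) N0.N2=(alive,v0) N0.N3=(alive,v0)
Op 3: N2 marks N0=alive -> (alive,v1)
Op 4: gossip N0<->N2 -> N0.N0=(alive,v1) N0.N1=(alive,v0) N0.N2=(alive,v0) N0.N3=(alive,v0) | N2.N0=(alive,v1) N2.N1=(alive,v0) N2.N2=(alive,v0) N2.N3=(alive,v0)
Op 5: N2 marks N2=suspect -> (suspect,v1)
Op 6: N3 marks N3=dead -> (dead,v1)
Op 7: gossip N0<->N2 -> N0.N0=(alive,v1) N0.N1=(alive,v0) N0.N2=(suspect,v1) N0.N3=(alive,v0) | N2.N0=(alive,v1) N2.N1=(alive,v0) N2.N2=(suspect,v1) N2.N3=(alive,v0)
Op 8: gossip N3<->N2 -> N3.N0=(alive,v1) N3.N1=(alive,v0) N3.N2=(suspect,v1) N3.N3=(dead,v1) | N2.N0=(alive,v1) N2.N1=(alive,v0) N2.N2=(suspect,v1) N2.N3=(dead,v1)
Op 9: gossip N0<->N1 -> N0.N0=(alive,v1) N0.N1=(alive,v0) N0.N2=(suspect,v1) N0.N3=(dead,v1) | N1.N0=(alive,v1) N1.N1=(alive,v0) N1.N2=(suspect,v1) N1.N3=(dead,v1)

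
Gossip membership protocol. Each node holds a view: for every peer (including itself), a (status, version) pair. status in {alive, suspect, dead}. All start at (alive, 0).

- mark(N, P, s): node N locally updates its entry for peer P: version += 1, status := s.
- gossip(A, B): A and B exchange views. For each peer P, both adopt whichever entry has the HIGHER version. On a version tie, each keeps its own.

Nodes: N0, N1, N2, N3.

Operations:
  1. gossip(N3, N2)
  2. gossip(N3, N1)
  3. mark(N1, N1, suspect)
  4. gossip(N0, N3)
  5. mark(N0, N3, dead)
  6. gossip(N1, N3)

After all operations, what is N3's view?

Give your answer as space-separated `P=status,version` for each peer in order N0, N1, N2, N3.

Op 1: gossip N3<->N2 -> N3.N0=(alive,v0) N3.N1=(alive,v0) N3.N2=(alive,v0) N3.N3=(alive,v0) | N2.N0=(alive,v0) N2.N1=(alive,v0) N2.N2=(alive,v0) N2.N3=(alive,v0)
Op 2: gossip N3<->N1 -> N3.N0=(alive,v0) N3.N1=(alive,v0) N3.N2=(alive,v0) N3.N3=(alive,v0) | N1.N0=(alive,v0) N1.N1=(alive,v0) N1.N2=(alive,v0) N1.N3=(alive,v0)
Op 3: N1 marks N1=suspect -> (suspect,v1)
Op 4: gossip N0<->N3 -> N0.N0=(alive,v0) N0.N1=(alive,v0) N0.N2=(alive,v0) N0.N3=(alive,v0) | N3.N0=(alive,v0) N3.N1=(alive,v0) N3.N2=(alive,v0) N3.N3=(alive,v0)
Op 5: N0 marks N3=dead -> (dead,v1)
Op 6: gossip N1<->N3 -> N1.N0=(alive,v0) N1.N1=(suspect,v1) N1.N2=(alive,v0) N1.N3=(alive,v0) | N3.N0=(alive,v0) N3.N1=(suspect,v1) N3.N2=(alive,v0) N3.N3=(alive,v0)

Answer: N0=alive,0 N1=suspect,1 N2=alive,0 N3=alive,0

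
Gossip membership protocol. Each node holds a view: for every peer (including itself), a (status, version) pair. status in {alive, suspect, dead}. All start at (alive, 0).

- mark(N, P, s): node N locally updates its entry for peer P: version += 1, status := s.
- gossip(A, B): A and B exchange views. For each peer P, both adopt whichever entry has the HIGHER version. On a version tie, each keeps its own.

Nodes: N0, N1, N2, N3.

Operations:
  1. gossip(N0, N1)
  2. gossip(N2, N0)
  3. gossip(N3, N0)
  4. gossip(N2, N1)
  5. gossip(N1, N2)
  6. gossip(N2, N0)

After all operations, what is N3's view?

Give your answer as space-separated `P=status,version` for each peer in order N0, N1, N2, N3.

Op 1: gossip N0<->N1 -> N0.N0=(alive,v0) N0.N1=(alive,v0) N0.N2=(alive,v0) N0.N3=(alive,v0) | N1.N0=(alive,v0) N1.N1=(alive,v0) N1.N2=(alive,v0) N1.N3=(alive,v0)
Op 2: gossip N2<->N0 -> N2.N0=(alive,v0) N2.N1=(alive,v0) N2.N2=(alive,v0) N2.N3=(alive,v0) | N0.N0=(alive,v0) N0.N1=(alive,v0) N0.N2=(alive,v0) N0.N3=(alive,v0)
Op 3: gossip N3<->N0 -> N3.N0=(alive,v0) N3.N1=(alive,v0) N3.N2=(alive,v0) N3.N3=(alive,v0) | N0.N0=(alive,v0) N0.N1=(alive,v0) N0.N2=(alive,v0) N0.N3=(alive,v0)
Op 4: gossip N2<->N1 -> N2.N0=(alive,v0) N2.N1=(alive,v0) N2.N2=(alive,v0) N2.N3=(alive,v0) | N1.N0=(alive,v0) N1.N1=(alive,v0) N1.N2=(alive,v0) N1.N3=(alive,v0)
Op 5: gossip N1<->N2 -> N1.N0=(alive,v0) N1.N1=(alive,v0) N1.N2=(alive,v0) N1.N3=(alive,v0) | N2.N0=(alive,v0) N2.N1=(alive,v0) N2.N2=(alive,v0) N2.N3=(alive,v0)
Op 6: gossip N2<->N0 -> N2.N0=(alive,v0) N2.N1=(alive,v0) N2.N2=(alive,v0) N2.N3=(alive,v0) | N0.N0=(alive,v0) N0.N1=(alive,v0) N0.N2=(alive,v0) N0.N3=(alive,v0)

Answer: N0=alive,0 N1=alive,0 N2=alive,0 N3=alive,0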